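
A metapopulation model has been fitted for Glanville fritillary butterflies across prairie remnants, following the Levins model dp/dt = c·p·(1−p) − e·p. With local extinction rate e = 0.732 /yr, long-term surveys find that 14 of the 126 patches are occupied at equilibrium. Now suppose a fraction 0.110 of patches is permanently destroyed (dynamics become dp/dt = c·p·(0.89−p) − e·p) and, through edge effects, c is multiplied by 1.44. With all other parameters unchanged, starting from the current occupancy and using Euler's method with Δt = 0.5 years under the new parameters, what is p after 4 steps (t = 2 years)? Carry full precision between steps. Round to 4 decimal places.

0.1547

Observed p* = 14/126 = 0.11111.
Balance c(1−p*) = e gives c = e/(1 − 0.11111) = 0.732/0.88889 = 0.82350.
Starting from p₀ = 0.11111; update p ← p + (dp/dt)·Δt with the new parameters.
p: 0.11111 → 0.12176  (Δp = +0.01065)
p: 0.12176 → 0.13266  (Δp = +0.01090)
p: 0.13266 → 0.14367  (Δp = +0.01102)
p: 0.14367 → 0.15466  (Δp = +0.01099)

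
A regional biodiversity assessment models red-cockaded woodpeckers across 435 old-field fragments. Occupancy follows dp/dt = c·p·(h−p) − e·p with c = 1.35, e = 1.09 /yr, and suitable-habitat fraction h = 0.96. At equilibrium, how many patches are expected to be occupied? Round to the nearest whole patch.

66

p* = h − e/c = 0.96 − 0.8074 = 0.1526.
Expected occupied patches = N × p* = 435 × 0.1526 = 66.38 ≈ 66.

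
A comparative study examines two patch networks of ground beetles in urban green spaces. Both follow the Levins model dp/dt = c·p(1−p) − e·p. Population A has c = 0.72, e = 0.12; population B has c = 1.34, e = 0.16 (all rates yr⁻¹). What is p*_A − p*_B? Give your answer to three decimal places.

-0.047

A: p*_A = 1 − 0.12/0.72 = 0.8333.
B: p*_B = 1 − 0.16/1.34 = 0.8806.
p*_A − p*_B = 0.8333 − 0.8806 = -0.0473.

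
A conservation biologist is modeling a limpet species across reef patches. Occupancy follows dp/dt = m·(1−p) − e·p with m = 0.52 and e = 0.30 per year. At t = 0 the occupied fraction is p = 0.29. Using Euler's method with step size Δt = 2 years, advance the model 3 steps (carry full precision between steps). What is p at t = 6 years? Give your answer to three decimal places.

0.724

Update rule: p ← p + [m·(1−p) − e·p]·Δt with Δt = 2.
  1  |  dp/dt·Δt = +0.564400  |  p_1 = 0.854400
  2  |  dp/dt·Δt = -0.361216  |  p_2 = 0.493184
  3  |  dp/dt·Δt = +0.231178  |  p_3 = 0.724362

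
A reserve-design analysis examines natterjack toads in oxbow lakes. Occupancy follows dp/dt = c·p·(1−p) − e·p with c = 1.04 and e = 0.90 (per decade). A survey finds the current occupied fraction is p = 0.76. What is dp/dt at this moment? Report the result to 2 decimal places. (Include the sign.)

Colonization term: c·p·(1−p) = 1.04×0.76×0.2400 = 0.18970.
Extinction term: e·p = 0.68400.
dp/dt = 0.18970 − 0.68400 = -0.49430.

-0.49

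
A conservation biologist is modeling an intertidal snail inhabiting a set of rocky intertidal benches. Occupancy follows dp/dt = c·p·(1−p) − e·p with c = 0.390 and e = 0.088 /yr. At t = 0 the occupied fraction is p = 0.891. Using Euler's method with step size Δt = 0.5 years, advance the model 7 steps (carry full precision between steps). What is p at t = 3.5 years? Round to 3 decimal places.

0.807

Update rule: p ← p + [c·p·(1−p) − e·p]·Δt with Δt = 0.5.
  1  |  dp/dt·Δt = -0.020266  |  p_1 = 0.870734
  2  |  dp/dt·Δt = -0.016364  |  p_2 = 0.854370
  3  |  dp/dt·Δt = -0.013330  |  p_3 = 0.841040
  4  |  dp/dt·Δt = -0.010936  |  p_4 = 0.830104
  5  |  dp/dt·Δt = -0.009024  |  p_5 = 0.821081
  6  |  dp/dt·Δt = -0.007481  |  p_6 = 0.813600
  7  |  dp/dt·Δt = -0.006226  |  p_7 = 0.807374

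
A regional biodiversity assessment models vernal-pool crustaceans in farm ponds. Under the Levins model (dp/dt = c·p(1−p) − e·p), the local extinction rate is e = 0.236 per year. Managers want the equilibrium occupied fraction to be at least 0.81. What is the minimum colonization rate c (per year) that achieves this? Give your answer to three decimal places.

p* = 1 − e/c ≥ 0.81 requires e/c ≤ 0.1900, i.e. c ≥ e/0.1900.
c_min = 0.236/0.1900 = 1.2421.

1.242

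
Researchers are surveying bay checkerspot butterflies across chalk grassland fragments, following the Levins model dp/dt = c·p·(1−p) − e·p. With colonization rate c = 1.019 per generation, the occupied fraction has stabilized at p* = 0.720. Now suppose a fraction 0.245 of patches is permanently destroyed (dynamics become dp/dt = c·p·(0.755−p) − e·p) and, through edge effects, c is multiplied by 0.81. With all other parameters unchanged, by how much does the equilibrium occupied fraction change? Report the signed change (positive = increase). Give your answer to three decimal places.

-0.311

Balance c(1−p*) = e gives e = 1.019×(1 − 0.72000) = 0.28532.
New p* = 0.755 − e/c = 0.755 − 0.28532/0.82539 = 0.40932.
Δp* = 0.40932 − 0.72000 = -0.31068.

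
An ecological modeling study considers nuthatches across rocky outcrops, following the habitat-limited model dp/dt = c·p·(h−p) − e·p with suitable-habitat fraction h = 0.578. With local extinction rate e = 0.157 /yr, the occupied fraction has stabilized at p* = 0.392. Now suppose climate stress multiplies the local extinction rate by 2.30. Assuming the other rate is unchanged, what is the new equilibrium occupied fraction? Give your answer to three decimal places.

Balance c(h−p*) = e gives c = e/(0.578 − 0.39200) = 0.157/0.18600 = 0.84409.
New p* = 0.578 − e/c = 0.578 − 0.36110/0.84409 = 0.15020.

0.150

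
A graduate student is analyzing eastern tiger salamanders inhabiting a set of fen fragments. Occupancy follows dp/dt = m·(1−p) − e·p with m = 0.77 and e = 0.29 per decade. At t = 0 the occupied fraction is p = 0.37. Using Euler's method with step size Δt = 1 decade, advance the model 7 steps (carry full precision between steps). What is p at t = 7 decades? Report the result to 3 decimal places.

Update rule: p ← p + [m·(1−p) − e·p]·Δt with Δt = 1.
  1  |  dp/dt·Δt = +0.377800  |  p_1 = 0.747800
  2  |  dp/dt·Δt = -0.022668  |  p_2 = 0.725132
  3  |  dp/dt·Δt = +0.001360  |  p_3 = 0.726492
  4  |  dp/dt·Δt = -0.000082  |  p_4 = 0.726410
  5  |  dp/dt·Δt = +0.000005  |  p_5 = 0.726415
  6  |  dp/dt·Δt = -0.000000  |  p_6 = 0.726415
  7  |  dp/dt·Δt = +0.000000  |  p_7 = 0.726415

0.726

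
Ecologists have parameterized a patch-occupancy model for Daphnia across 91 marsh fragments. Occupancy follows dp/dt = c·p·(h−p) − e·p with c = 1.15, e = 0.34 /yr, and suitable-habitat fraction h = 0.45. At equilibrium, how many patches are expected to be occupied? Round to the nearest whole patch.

p* = h − e/c = 0.45 − 0.2957 = 0.1543.
Expected occupied patches = N × p* = 91 × 0.1543 = 14.05 ≈ 14.

14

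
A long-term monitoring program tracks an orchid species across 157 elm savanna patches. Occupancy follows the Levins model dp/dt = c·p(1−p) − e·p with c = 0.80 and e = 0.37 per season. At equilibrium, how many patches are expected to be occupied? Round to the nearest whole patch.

p* = 1 − e/c = 1 − 0.37/0.80 = 0.5375.
Expected occupied patches = N × p* = 157 × 0.5375 = 84.39 ≈ 84.

84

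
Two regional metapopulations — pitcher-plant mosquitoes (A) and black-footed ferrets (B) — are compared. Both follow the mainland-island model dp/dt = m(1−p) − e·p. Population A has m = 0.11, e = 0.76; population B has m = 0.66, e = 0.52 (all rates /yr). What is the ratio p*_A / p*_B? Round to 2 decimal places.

0.23

A: p*_A = m/(m+e) = 0.11/0.8700 = 0.1264.
B: p*_B = 0.66/1.1800 = 0.5593.
p*_A / p*_B = 0.1264/0.5593 = 0.2261.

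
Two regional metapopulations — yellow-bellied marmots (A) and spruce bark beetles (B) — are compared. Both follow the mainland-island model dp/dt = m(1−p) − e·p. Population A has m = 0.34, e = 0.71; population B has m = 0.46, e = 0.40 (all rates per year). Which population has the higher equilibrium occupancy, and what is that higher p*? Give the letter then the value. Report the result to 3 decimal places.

B, 0.535

A: p*_A = m/(m+e) = 0.34/1.0500 = 0.3238.
B: p*_B = 0.46/0.8600 = 0.5349.
B is higher at 0.5349.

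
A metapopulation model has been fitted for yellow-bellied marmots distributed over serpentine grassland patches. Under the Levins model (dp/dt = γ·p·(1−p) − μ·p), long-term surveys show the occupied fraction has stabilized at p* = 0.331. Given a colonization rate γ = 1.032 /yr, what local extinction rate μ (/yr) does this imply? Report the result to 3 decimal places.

At equilibrium γ(1−p*) = μ.
μ = 1.032 × (1 − 0.331) = 1.032 × 0.6690 = 0.6904.

0.690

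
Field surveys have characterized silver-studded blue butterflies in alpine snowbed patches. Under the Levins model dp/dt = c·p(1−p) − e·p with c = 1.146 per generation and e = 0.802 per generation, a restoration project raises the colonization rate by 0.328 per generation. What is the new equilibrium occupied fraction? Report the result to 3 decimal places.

Before: p* = 1 − 0.802/1.146 = 0.3002.
After the change, c = 1.474, e = 0.802, so p* = 1 − 0.802/1.474 = 0.4559.

0.456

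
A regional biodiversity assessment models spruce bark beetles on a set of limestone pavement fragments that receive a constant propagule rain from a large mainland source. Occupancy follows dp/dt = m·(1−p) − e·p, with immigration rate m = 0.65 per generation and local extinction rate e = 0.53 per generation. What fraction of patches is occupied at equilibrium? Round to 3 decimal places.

Setting dp/dt = 0: m − m·p* = e·p*, so m = (m+e)·p*.
p* = m/(m+e) = 0.65/(0.65+0.53) = 0.65/1.1800 = 0.5508.

0.551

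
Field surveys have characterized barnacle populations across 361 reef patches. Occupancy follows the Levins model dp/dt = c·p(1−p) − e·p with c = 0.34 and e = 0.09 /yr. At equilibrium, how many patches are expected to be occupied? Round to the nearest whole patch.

265

p* = 1 − e/c = 1 − 0.09/0.34 = 0.7353.
Expected occupied patches = N × p* = 361 × 0.7353 = 265.44 ≈ 265.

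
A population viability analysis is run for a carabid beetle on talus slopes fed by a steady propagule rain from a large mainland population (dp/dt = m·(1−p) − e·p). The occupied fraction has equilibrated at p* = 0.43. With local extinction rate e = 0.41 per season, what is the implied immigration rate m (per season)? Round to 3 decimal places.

0.309

At equilibrium m(1−p*) = e·p*, so m = e·p*/(1−p*).
m = 0.41 × 0.43 / 0.5700 = 0.1763/0.5700 = 0.3093.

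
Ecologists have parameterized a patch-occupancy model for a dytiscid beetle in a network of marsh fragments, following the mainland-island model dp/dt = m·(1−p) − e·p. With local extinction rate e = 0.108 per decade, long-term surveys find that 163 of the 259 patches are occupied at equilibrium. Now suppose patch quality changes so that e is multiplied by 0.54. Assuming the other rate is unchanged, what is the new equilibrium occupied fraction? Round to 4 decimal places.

Observed p* = 163/259 = 0.62934.
Balance m(1−p*) = e·p* gives m = e·p*/(1−p*) = 0.108×0.62934/0.37066 = 0.18337.
New p* = m/(m+e) = 0.18337/(0.18337+0.05832) = 0.75870.

0.7587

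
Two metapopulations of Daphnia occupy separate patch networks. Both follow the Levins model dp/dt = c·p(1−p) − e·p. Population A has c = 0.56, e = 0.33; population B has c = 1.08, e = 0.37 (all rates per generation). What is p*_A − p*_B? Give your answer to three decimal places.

A: p*_A = 1 − 0.33/0.56 = 0.4107.
B: p*_B = 1 − 0.37/1.08 = 0.6574.
p*_A − p*_B = 0.4107 − 0.6574 = -0.2467.

-0.247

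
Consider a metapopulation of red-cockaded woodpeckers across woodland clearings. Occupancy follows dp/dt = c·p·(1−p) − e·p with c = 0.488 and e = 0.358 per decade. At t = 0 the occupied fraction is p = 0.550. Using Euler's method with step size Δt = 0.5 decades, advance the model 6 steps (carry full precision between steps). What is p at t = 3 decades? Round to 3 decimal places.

0.402

Update rule: p ← p + [c·p·(1−p) − e·p]·Δt with Δt = 0.5.
t = 0.5: p = 0.55000 + (-0.03806) = 0.51194
t = 1: p = 0.51194 + (-0.03067) = 0.48127
t = 1.5: p = 0.48127 + (-0.02523) = 0.45604
t = 2: p = 0.45604 + (-0.02110) = 0.43493
t = 2.5: p = 0.43493 + (-0.01789) = 0.41705
t = 3: p = 0.41705 + (-0.01533) = 0.40172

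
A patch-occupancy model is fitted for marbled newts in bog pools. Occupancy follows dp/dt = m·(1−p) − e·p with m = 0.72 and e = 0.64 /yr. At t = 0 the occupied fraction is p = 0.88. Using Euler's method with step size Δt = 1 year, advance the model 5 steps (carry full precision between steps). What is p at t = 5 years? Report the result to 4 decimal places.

0.5273

Update rule: p ← p + [m·(1−p) − e·p]·Δt with Δt = 1.
t = 1: p = 0.88000 + (-0.47680) = 0.40320
t = 2: p = 0.40320 + (+0.17165) = 0.57485
t = 3: p = 0.57485 + (-0.06179) = 0.51305
t = 4: p = 0.51305 + (+0.02225) = 0.53530
t = 5: p = 0.53530 + (-0.00801) = 0.52729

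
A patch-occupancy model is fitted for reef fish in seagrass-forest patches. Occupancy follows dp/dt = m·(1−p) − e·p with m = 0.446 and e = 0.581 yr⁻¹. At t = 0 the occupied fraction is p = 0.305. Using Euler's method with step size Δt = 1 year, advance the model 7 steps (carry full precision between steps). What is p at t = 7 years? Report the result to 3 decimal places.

Update rule: p ← p + [m·(1−p) − e·p]·Δt with Δt = 1.
t = 1: p = 0.30500 + (+0.13277) = 0.43777
t = 2: p = 0.43777 + (-0.00358) = 0.43418
t = 3: p = 0.43418 + (+0.00010) = 0.43428
t = 4: p = 0.43428 + (-0.00000) = 0.43427
t = 5: p = 0.43427 + (+0.00000) = 0.43427
t = 6: p = 0.43427 + (-0.00000) = 0.43427
t = 7: p = 0.43427 + (+0.00000) = 0.43427

0.434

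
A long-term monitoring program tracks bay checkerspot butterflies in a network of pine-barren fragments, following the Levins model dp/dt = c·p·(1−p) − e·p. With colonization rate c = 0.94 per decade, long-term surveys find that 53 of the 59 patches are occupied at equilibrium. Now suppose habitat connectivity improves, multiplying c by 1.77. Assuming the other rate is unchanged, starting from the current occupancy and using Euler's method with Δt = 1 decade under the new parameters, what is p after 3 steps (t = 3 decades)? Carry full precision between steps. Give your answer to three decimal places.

0.950

Observed p* = 53/59 = 0.89831.
Balance c(1−p*) = e gives e = 0.94×(1 − 0.89831) = 0.09559.
Starting from p₀ = 0.89831; update p ← p + (dp/dt)·Δt with the new parameters.
step 1: Δp = +0.06612, p = 0.96443
step 2: Δp = -0.03511, p = 0.92932
step 3: Δp = +0.02046, p = 0.94977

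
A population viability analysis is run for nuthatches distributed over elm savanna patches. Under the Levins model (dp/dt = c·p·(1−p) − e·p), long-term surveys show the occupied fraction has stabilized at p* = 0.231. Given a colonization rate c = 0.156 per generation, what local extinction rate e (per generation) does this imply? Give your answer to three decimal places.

At equilibrium c(1−p*) = e.
e = 0.156 × (1 − 0.231) = 0.156 × 0.7690 = 0.1200.

0.120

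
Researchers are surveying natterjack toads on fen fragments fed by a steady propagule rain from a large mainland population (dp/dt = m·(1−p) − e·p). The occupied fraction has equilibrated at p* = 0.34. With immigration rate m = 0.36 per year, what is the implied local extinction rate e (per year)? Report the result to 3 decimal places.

0.699

At equilibrium m(1−p*) = e·p*, so e = m(1−p*)/p*.
e = 0.36 × 0.6600 / 0.34 = 0.6988.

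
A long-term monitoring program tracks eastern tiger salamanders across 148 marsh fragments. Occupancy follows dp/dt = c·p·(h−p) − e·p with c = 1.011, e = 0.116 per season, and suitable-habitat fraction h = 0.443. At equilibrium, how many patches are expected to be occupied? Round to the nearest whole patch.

p* = h − e/c = 0.443 − 0.1147 = 0.3283.
Expected occupied patches = N × p* = 148 × 0.3283 = 48.58 ≈ 49.

49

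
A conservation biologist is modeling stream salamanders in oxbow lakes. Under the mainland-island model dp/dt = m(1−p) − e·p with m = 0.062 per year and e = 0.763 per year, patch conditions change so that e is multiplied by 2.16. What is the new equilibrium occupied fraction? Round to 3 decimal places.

0.036

Before: p* = 0.062/(0.062+0.763) = 0.0752.
After: m = 0.062, e = 1.64808; p* = 0.062/1.7101 = 0.0363.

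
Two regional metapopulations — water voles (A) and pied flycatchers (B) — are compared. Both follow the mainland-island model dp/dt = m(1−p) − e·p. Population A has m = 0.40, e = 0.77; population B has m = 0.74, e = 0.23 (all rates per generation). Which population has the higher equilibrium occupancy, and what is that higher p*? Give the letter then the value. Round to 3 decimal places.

B, 0.763

A: p*_A = m/(m+e) = 0.40/1.1700 = 0.3419.
B: p*_B = 0.74/0.9700 = 0.7629.
B is higher at 0.7629.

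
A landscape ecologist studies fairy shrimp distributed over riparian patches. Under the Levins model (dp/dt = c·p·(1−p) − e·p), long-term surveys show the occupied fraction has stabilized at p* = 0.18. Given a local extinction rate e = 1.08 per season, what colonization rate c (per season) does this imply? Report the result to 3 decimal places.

At equilibrium c(1−p*) = e, so c = e/(1−p*).
c = 1.08/(1 − 0.18) = 1.08/0.8200 = 1.3171.

1.317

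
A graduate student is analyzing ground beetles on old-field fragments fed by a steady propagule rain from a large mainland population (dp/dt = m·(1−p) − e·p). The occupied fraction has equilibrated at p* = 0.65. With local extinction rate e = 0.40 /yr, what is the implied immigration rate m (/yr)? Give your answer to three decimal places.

0.743

At equilibrium m(1−p*) = e·p*, so m = e·p*/(1−p*).
m = 0.40 × 0.65 / 0.3500 = 0.2600/0.3500 = 0.7429.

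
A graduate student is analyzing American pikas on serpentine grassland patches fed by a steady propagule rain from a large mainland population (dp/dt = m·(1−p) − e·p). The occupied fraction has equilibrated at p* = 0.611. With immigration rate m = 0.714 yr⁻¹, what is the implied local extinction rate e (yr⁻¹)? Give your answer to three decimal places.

0.455

At equilibrium m(1−p*) = e·p*, so e = m(1−p*)/p*.
e = 0.714 × 0.3890 / 0.611 = 0.4546.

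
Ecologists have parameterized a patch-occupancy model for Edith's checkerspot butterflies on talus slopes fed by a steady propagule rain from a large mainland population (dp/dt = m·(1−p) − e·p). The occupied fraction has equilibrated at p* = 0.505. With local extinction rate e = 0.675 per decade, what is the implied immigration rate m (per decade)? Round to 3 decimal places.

0.689

At equilibrium m(1−p*) = e·p*, so m = e·p*/(1−p*).
m = 0.675 × 0.505 / 0.4950 = 0.3409/0.4950 = 0.6886.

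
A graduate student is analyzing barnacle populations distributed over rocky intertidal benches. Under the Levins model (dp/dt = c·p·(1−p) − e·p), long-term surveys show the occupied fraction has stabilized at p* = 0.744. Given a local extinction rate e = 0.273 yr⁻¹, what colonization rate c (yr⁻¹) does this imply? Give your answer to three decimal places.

1.066

At equilibrium c(1−p*) = e, so c = e/(1−p*).
c = 0.273/(1 − 0.744) = 0.273/0.2560 = 1.0664.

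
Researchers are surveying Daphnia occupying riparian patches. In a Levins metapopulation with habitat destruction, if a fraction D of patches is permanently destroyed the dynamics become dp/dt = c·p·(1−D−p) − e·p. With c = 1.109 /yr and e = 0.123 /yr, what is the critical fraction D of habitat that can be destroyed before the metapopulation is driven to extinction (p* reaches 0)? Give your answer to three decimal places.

0.889

The nontrivial equilibrium is p* = (1−D) − e/c; extinction occurs when this hits zero.
So D_crit = 1 − e/c = 1 − 0.123/1.109 = 1 − 0.1109 = 0.8891.
Note this equals the original equilibrium occupancy — the Levins extinction-debt result.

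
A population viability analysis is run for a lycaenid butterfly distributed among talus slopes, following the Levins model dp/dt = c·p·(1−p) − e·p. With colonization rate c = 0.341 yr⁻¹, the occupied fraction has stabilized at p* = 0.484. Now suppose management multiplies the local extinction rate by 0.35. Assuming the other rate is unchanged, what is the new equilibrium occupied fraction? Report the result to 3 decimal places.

Balance c(1−p*) = e gives e = 0.341×(1 − 0.48400) = 0.17596.
New p* = 1 − e/c = 1 − 0.06159/0.34100 = 0.81938.

0.819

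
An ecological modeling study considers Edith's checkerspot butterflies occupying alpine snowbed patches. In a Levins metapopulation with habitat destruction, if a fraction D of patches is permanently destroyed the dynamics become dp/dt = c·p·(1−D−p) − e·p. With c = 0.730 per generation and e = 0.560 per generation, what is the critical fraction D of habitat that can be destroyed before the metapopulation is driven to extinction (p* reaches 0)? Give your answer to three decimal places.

0.233

The nontrivial equilibrium is p* = (1−D) − e/c; extinction occurs when this hits zero.
So D_crit = 1 − e/c = 1 − 0.560/0.730 = 1 − 0.7671 = 0.2329.
This equals the undisturbed p*, a classic result of Lande's extension.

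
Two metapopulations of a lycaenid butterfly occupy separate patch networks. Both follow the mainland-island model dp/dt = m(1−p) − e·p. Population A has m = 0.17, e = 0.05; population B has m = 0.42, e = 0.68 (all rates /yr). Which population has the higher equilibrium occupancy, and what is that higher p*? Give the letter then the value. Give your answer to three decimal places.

A, 0.773

A: p*_A = m/(m+e) = 0.17/0.2200 = 0.7727.
B: p*_B = 0.42/1.1000 = 0.3818.
A is higher at 0.7727.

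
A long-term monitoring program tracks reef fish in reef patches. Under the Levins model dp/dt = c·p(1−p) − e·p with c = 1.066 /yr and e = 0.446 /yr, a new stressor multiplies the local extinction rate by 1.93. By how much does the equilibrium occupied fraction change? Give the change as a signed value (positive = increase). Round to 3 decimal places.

Before: p* = 1 − 0.446/1.066 = 0.5816.
After the change, c = 1.066, e = 0.86078, so p* = 1 − 0.86078/1.066 = 0.1925.
Δp* = 0.1925 − 0.5816 = -0.3891.

-0.389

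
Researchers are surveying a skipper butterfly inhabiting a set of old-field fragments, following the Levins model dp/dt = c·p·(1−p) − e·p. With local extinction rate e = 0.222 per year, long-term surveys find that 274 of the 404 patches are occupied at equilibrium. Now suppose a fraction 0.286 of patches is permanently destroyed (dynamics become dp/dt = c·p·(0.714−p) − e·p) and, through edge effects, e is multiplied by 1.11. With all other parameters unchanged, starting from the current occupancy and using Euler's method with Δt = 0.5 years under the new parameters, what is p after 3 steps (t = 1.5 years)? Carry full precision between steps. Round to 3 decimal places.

Observed p* = 274/404 = 0.67822.
Balance c(1−p*) = e gives c = e/(1 − 0.67822) = 0.222/0.32178 = 0.68991.
Starting from p₀ = 0.67822; update p ← p + (dp/dt)·Δt with the new parameters.
  1  |  dp/dt·Δt = -0.075192  |  p_1 = 0.603026
  2  |  dp/dt·Δt = -0.051214  |  p_2 = 0.551812
  3  |  dp/dt·Δt = -0.037116  |  p_3 = 0.514695

0.515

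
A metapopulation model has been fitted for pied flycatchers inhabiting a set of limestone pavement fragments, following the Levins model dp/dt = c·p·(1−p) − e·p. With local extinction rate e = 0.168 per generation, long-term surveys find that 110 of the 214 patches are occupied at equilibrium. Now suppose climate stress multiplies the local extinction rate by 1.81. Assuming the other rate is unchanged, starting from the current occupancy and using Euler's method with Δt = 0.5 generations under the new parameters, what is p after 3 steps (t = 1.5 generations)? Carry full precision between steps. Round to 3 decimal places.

0.424

Observed p* = 110/214 = 0.51402.
Balance c(1−p*) = e gives c = e/(1 − 0.51402) = 0.168/0.48598 = 0.34569.
Starting from p₀ = 0.51402; update p ← p + (dp/dt)·Δt with the new parameters.
step 1: Δp = -0.03497, p = 0.47904
step 2: Δp = -0.02970, p = 0.44935
step 3: Δp = -0.02555, p = 0.42380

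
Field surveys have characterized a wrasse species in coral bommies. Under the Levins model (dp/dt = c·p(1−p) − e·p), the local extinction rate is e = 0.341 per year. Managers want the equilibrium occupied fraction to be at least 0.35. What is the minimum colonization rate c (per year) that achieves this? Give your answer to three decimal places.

p* = 1 − e/c ≥ 0.35 requires e/c ≤ 0.6500, i.e. c ≥ e/0.6500.
c_min = 0.341/0.6500 = 0.5246.

0.525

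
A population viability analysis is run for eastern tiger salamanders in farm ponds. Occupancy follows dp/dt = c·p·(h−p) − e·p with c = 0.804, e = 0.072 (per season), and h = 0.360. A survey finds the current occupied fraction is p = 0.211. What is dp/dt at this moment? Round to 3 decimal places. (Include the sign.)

0.010

Colonization term: c·p·(h−p) = 0.804×0.211×0.1490 = 0.02528.
Extinction term: e·p = 0.01519.
dp/dt = 0.02528 − 0.01519 = 0.01008.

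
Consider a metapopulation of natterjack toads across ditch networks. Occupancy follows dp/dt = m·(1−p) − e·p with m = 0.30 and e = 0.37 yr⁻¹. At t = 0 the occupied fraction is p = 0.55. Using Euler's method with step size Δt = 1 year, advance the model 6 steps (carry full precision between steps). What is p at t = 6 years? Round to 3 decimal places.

0.448

Update rule: p ← p + [m·(1−p) − e·p]·Δt with Δt = 1.
p: 0.55000 → 0.48150  (Δp = -0.06850)
p: 0.48150 → 0.45890  (Δp = -0.02261)
p: 0.45890 → 0.45144  (Δp = -0.00746)
p: 0.45144 → 0.44897  (Δp = -0.00246)
p: 0.44897 → 0.44816  (Δp = -0.00081)
p: 0.44816 → 0.44789  (Δp = -0.00027)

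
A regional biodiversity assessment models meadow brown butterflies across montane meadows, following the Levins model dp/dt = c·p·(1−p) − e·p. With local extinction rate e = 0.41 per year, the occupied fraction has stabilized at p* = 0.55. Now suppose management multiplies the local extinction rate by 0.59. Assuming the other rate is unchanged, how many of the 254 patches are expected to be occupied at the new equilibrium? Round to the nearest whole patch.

187

Balance c(1−p*) = e gives c = e/(1 − 0.55000) = 0.41/0.45000 = 0.91111.
New p* = 1 − e/c = 1 − 0.24190/0.91111 = 0.73450.
Expected occupied = 254 × 0.73450 = 186.56 ≈ 187.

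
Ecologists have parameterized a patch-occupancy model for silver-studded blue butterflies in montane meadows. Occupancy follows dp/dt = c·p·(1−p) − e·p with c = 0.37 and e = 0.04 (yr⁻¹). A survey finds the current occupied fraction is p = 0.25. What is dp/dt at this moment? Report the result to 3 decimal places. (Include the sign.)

0.059

Colonization term: c·p·(1−p) = 0.37×0.25×0.7500 = 0.06937.
Extinction term: e·p = 0.01000.
dp/dt = 0.06937 − 0.01000 = 0.05937.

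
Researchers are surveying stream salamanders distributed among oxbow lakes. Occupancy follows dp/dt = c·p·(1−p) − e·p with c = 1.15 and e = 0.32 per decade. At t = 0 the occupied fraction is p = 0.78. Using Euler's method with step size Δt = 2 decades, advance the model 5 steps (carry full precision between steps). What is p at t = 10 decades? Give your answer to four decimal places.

Update rule: p ← p + [c·p·(1−p) − e·p]·Δt with Δt = 2.
p: 0.78000 → 0.67548  (Δp = -0.10452)
p: 0.67548 → 0.74735  (Δp = +0.07187)
p: 0.74735 → 0.70333  (Δp = -0.04402)
p: 0.70333 → 0.73311  (Δp = +0.02978)
p: 0.73311 → 0.71394  (Δp = -0.01917)

0.7139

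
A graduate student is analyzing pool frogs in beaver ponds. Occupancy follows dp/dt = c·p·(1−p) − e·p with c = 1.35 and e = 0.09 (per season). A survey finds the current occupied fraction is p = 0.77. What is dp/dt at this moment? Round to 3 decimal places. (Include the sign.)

0.170

Colonization term: c·p·(1−p) = 1.35×0.77×0.2300 = 0.23908.
Extinction term: e·p = 0.06930.
dp/dt = 0.23908 − 0.06930 = 0.16978.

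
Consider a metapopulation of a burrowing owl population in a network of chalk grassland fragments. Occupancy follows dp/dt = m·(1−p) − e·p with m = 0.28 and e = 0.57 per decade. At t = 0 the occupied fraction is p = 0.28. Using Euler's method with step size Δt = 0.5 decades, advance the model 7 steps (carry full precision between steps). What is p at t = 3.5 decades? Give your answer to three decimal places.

0.328

Update rule: p ← p + [m·(1−p) − e·p]·Δt with Δt = 0.5.
step 1: Δp = +0.02100, p = 0.30100
step 2: Δp = +0.01208, p = 0.31308
step 3: Δp = +0.00694, p = 0.32002
step 4: Δp = +0.00399, p = 0.32401
step 5: Δp = +0.00230, p = 0.32631
step 6: Δp = +0.00132, p = 0.32763
step 7: Δp = +0.00076, p = 0.32838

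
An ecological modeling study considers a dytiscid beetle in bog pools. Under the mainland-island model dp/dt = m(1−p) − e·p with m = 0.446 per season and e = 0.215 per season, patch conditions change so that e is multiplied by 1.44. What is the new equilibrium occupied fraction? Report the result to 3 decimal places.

0.590

Before: p* = 0.446/(0.446+0.215) = 0.6747.
After: m = 0.446, e = 0.3096; p* = 0.446/0.7556 = 0.5903.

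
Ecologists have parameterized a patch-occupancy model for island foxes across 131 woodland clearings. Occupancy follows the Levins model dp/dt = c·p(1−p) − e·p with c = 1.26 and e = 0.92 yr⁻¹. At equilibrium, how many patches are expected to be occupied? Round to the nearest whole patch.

p* = 1 − e/c = 1 − 0.92/1.26 = 0.2698.
Expected occupied patches = N × p* = 131 × 0.2698 = 35.35 ≈ 35.

35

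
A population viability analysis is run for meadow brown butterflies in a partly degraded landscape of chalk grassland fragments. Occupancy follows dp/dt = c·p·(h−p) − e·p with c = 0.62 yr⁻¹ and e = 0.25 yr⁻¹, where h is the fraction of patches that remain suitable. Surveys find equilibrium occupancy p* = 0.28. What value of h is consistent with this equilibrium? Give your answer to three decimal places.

At equilibrium c(h−p*) = e, so h = p* + e/c.
h = 0.28 + 0.25/0.62 = 0.28 + 0.4032 = 0.6832.

0.683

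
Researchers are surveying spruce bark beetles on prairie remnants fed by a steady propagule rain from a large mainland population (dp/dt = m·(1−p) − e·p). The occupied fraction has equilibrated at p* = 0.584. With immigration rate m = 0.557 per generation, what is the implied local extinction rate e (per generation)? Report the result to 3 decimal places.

0.397

At equilibrium m(1−p*) = e·p*, so e = m(1−p*)/p*.
e = 0.557 × 0.4160 / 0.584 = 0.3968.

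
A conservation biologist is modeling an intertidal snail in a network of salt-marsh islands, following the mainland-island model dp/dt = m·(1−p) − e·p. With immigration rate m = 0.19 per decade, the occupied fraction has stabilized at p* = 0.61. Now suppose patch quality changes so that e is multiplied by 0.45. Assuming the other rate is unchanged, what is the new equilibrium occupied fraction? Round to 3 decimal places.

Balance m(1−p*) = e·p* gives e = m(1−p*)/p* = 0.19×0.39000/0.61000 = 0.12148.
New p* = m/(m+e) = 0.19000/(0.19000+0.05467) = 0.77656.

0.777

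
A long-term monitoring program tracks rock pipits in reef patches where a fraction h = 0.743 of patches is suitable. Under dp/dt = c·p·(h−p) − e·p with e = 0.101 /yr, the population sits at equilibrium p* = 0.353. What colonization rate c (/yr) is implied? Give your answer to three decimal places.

At equilibrium c(h−p*) = e, so c = e/(h−p*).
c = 0.101/(0.743 − 0.353) = 0.101/0.3900 = 0.2590.

0.259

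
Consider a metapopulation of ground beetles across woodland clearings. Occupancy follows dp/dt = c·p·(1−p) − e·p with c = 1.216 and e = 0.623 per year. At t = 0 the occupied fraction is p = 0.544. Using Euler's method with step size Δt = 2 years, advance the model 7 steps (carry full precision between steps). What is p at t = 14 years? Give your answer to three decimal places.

0.488

Update rule: p ← p + [c·p·(1−p) − e·p]·Δt with Δt = 2.
p: 0.54400 → 0.46947  (Δp = -0.07453)
p: 0.46947 → 0.49024  (Δp = +0.02078)
p: 0.49024 → 0.48717  (Δp = -0.00308)
p: 0.48717 → 0.48776  (Δp = +0.00059)
p: 0.48776 → 0.48765  (Δp = -0.00011)
p: 0.48765 → 0.48767  (Δp = +0.00002)
p: 0.48767 → 0.48766  (Δp = -0.00000)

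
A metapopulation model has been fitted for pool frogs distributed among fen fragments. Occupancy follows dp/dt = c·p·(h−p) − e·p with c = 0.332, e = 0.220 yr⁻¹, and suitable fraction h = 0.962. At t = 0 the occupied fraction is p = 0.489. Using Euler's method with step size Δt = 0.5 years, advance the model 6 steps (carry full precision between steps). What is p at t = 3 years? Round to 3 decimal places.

Update rule: p ← p + [c·p·(h−p) − e·p]·Δt with Δt = 0.5.
step 1: Δp = -0.01539, p = 0.47361
step 2: Δp = -0.01370, p = 0.45991
step 3: Δp = -0.01226, p = 0.44765
step 4: Δp = -0.01102, p = 0.43663
step 5: Δp = -0.00995, p = 0.42668
step 6: Δp = -0.00902, p = 0.41766

0.418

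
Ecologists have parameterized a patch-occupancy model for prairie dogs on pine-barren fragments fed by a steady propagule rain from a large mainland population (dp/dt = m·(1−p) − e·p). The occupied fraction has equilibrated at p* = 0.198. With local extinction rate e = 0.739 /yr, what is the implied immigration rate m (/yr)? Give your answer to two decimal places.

0.18

At equilibrium m(1−p*) = e·p*, so m = e·p*/(1−p*).
m = 0.739 × 0.198 / 0.8020 = 0.1463/0.8020 = 0.1824.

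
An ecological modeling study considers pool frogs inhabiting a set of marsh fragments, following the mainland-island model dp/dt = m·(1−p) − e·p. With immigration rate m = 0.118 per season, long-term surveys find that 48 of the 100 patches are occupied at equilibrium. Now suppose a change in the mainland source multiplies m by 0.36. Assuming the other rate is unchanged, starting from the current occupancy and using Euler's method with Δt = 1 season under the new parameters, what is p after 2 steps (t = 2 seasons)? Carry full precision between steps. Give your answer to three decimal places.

Observed p* = 48/100 = 0.48000.
Balance m(1−p*) = e·p* gives e = m(1−p*)/p* = 0.118×0.52000/0.48000 = 0.12783.
Starting from p₀ = 0.48000; update p ← p + (dp/dt)·Δt with the new parameters.
p: 0.48000 → 0.44073  (Δp = -0.03927)
p: 0.44073 → 0.40815  (Δp = -0.03258)

0.408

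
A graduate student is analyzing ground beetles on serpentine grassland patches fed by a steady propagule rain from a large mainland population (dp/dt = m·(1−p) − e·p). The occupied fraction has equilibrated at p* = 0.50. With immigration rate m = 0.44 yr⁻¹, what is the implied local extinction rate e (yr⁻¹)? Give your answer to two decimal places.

0.44

At equilibrium m(1−p*) = e·p*, so e = m(1−p*)/p*.
e = 0.44 × 0.5000 / 0.50 = 0.4400.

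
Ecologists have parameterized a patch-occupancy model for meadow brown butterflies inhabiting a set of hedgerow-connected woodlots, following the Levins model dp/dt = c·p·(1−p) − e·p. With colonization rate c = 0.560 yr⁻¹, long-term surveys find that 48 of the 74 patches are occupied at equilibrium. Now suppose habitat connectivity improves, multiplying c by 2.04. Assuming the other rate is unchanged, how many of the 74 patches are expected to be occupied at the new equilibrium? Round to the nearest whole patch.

Observed p* = 48/74 = 0.64865.
Balance c(1−p*) = e gives e = 0.560×(1 − 0.64865) = 0.19676.
New p* = 1 − e/c = 1 − 0.19676/1.14240 = 0.82777.
Expected occupied = 74 × 0.82777 = 61.25 ≈ 61.

61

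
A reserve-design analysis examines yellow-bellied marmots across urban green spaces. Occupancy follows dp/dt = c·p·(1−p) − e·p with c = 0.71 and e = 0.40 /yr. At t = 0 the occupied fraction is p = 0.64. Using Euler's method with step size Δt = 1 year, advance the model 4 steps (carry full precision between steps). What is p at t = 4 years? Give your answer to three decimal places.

0.465

Update rule: p ← p + [c·p·(1−p) − e·p]·Δt with Δt = 1.
p: 0.64000 → 0.54758  (Δp = -0.09242)
p: 0.54758 → 0.50444  (Δp = -0.04314)
p: 0.50444 → 0.48015  (Δp = -0.02429)
p: 0.48015 → 0.46531  (Δp = -0.01484)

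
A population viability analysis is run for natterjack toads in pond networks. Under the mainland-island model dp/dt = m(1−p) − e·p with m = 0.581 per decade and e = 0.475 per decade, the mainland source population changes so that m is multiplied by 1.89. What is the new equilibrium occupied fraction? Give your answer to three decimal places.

Before: p* = 0.581/(0.581+0.475) = 0.5502.
After: m = 1.09809, e = 0.475; p* = 1.09809/1.5731 = 0.6980.

0.698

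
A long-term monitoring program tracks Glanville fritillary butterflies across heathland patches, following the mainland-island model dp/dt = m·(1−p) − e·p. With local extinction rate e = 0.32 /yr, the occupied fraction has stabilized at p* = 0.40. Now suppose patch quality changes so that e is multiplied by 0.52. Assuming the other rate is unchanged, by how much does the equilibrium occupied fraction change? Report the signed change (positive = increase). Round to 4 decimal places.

Balance m(1−p*) = e·p* gives m = e·p*/(1−p*) = 0.32×0.40000/0.60000 = 0.21333.
New p* = m/(m+e) = 0.21333/(0.21333+0.16640) = 0.56179.
Δp* = 0.56179 − 0.40000 = +0.16179.

0.1618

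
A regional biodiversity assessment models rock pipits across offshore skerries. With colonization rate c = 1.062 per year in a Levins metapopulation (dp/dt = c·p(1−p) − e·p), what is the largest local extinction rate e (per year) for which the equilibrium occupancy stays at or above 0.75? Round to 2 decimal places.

1 − e/c ≥ 0.75 ⇒ e ≤ c(1 − 0.75) = 1.062 × 0.2500.
e_max = 0.2655.

0.27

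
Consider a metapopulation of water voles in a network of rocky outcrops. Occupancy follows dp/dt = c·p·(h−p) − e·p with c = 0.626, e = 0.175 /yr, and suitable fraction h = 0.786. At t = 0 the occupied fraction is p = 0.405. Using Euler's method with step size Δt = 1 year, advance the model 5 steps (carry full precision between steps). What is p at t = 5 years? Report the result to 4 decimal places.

0.4868

Update rule: p ← p + [c·p·(h−p) − e·p]·Δt with Δt = 1.
  1  |  dp/dt·Δt = +0.025720  |  p_1 = 0.430720
  2  |  dp/dt·Δt = +0.020418  |  p_2 = 0.451138
  3  |  dp/dt·Δt = +0.015620  |  p_3 = 0.466758
  4  |  dp/dt·Δt = +0.011597  |  p_4 = 0.478355
  5  |  dp/dt·Δt = +0.008412  |  p_5 = 0.486767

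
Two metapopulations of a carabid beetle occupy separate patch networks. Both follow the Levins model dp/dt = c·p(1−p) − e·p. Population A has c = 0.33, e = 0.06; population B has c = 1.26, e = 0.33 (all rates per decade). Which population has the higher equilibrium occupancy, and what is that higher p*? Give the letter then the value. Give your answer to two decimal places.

A: p*_A = 1 − 0.06/0.33 = 0.8182.
B: p*_B = 1 − 0.33/1.26 = 0.7381.
A is higher at 0.8182.

A, 0.82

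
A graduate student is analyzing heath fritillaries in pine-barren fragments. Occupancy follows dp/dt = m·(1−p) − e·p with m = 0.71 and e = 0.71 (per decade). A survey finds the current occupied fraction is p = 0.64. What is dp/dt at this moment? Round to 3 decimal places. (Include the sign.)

Colonization term: m·(1−p) = 0.71×0.3600 = 0.25560.
Extinction term: e·p = 0.45440.
dp/dt = 0.25560 − 0.45440 = -0.19880.

-0.199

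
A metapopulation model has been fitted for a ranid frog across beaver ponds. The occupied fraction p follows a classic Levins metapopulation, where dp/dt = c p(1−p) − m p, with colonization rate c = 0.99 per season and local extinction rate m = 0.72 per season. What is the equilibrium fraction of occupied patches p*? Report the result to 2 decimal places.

At equilibrium, colonization balances extinction: c·p*·(1−p*) = m·p*.
So p* = 1 − m/c = 1 − 0.72/0.99 = 1 − 0.7273 = 0.2727.

0.27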